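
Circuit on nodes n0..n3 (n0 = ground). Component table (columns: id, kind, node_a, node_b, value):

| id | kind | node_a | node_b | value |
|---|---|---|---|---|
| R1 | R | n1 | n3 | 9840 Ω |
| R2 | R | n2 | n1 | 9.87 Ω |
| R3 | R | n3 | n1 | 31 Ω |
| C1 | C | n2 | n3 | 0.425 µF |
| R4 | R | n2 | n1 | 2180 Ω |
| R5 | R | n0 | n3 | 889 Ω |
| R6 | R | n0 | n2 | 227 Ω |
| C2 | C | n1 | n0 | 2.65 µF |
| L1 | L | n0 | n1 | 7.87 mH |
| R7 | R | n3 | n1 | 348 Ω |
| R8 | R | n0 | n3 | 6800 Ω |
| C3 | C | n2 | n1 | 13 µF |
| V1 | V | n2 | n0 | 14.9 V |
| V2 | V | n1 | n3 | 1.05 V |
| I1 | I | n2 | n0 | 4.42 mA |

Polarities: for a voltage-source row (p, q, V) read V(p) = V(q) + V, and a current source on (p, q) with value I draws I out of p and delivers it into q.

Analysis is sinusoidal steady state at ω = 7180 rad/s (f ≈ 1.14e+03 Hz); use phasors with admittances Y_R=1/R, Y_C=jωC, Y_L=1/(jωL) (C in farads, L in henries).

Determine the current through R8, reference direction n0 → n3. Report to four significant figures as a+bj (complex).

Element admittances at ω=7180 rad/s:
  Y(R1) = 0.0001016+0.000j S between n1,n3
  Y(R2) = 0.1013+0.000j S between n2,n1
  Y(R3) = 0.03226+0.000j S between n3,n1
  Y(C1) = 0.000+0.003051j S between n2,n3
  Y(R4) = 0.0004587+0.000j S between n2,n1
  Y(R5) = 0.001125+0.000j S between n0,n3
  Y(R6) = 0.004405+0.000j S between n0,n2
  Y(C2) = 0.000+0.01903j S between n1,n0
  Y(L1) = 0.000-0.01770j S between n0,n1
  Y(R7) = 0.002874+0.000j S between n3,n1
  Y(R8) = 0.0001471+0.000j S between n0,n3
  Y(C3) = 0.000+0.09334j S between n2,n1
  V1: constraint V(n2)−V(n0) = 14.9
  V2: constraint V(n1)−V(n3) = 1.05
  I1: injects 0.00442 A into n0 (from n2)
Assemble and solve the 5×5 MNA system:
  V(n1)=14.73+0.0004768j  V(n2)=14.90+0.000j  V(n3)=13.68+0.0004768j
  i(V1)=-0.08746-0.01959j  i(V2)=-0.01960-0.003724j

-0.002012-7.012e-08j A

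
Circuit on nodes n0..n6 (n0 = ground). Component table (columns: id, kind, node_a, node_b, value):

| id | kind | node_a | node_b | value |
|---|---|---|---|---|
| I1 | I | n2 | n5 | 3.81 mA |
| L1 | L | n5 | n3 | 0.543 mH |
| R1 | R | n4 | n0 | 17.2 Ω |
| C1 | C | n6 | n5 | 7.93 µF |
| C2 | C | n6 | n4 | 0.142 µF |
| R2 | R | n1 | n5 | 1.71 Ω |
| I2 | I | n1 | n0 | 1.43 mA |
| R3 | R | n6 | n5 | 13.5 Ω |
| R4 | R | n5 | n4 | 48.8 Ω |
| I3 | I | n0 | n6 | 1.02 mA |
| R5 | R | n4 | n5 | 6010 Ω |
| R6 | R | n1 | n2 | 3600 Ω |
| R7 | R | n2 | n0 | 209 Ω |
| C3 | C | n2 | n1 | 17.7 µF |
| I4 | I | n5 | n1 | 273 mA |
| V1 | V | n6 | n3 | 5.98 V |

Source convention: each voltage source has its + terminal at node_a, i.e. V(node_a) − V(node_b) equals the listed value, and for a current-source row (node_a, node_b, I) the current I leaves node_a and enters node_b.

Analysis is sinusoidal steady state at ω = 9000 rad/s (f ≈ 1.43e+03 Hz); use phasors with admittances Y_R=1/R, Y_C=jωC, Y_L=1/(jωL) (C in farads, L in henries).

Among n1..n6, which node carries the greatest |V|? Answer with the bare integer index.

6

MNA unknowns: 6 node voltages V₁..V_6 plus 1 source current (V1)
I1: z[2]−=0.00381, z[5]+=0.00381
L1: Y=0.000-0.2046j on G[5,3]
R1: Y=0.05814+0.000j on G[4,0]
C1: Y=0.000+0.07137j on G[6,5]
C2: Y=0.000+0.001278j on G[6,4]
R2: Y=0.5848+0.000j on G[1,5]
I2: z[1]−=0.00143, z[0]+=0.00143
R3: Y=0.07407+0.000j on G[6,5]
R4: Y=0.02049+0.000j on G[5,4]
I3: z[0]−=0.00102, z[6]+=0.00102
R5: Y=0.0001664+0.000j on G[4,5]
R6: Y=0.0002778+0.000j on G[1,2]
R7: Y=0.004785+0.000j on G[2,0]
C3: Y=0.000+0.1593j on G[2,1]
I4: z[5]−=0.273, z[1]+=0.273
V1: row V6−V3=5.98, i_V1 at 6,3
solve → V1=0.1226-0.3219j, V2=0.1314-0.2940j, V3=0.7360-4.277j, V4=-0.01786+0.02420j, V5=-0.3342-0.3243j, V6=6.716-4.277j
aux → i_V1=-0.8088-0.2190j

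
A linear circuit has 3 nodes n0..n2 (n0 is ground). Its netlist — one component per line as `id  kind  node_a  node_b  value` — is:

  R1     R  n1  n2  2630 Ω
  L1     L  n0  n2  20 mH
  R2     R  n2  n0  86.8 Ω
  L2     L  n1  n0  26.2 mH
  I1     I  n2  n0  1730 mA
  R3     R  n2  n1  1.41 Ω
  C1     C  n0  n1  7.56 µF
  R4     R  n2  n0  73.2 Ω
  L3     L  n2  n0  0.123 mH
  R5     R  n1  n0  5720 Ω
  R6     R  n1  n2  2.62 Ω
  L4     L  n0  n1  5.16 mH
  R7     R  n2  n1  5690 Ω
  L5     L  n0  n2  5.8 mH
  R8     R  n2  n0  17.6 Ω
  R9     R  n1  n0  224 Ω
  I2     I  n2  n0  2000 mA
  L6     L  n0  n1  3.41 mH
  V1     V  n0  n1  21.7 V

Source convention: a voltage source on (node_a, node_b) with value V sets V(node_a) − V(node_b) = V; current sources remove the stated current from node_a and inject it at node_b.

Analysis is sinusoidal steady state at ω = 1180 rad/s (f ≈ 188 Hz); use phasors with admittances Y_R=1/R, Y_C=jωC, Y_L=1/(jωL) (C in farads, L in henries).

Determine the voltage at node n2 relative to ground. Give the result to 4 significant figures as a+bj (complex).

Apply KCL at each of the 2 non-ground nodes and solve the resulting linear system.
Node n1: branches {R1, L2, R3, C1, R5, R6, L4, R7, R9, L6, V1} → V_1 = -21.70+0.000j
Node n2: branches {R1, L1, R2, I1, R3, R4, L3, R6, R7, L5, R8, I2} → V_2 = -0.6249-3.769j
Source currents: i(V1)=-23.10+13.58j

-0.6249-3.769j V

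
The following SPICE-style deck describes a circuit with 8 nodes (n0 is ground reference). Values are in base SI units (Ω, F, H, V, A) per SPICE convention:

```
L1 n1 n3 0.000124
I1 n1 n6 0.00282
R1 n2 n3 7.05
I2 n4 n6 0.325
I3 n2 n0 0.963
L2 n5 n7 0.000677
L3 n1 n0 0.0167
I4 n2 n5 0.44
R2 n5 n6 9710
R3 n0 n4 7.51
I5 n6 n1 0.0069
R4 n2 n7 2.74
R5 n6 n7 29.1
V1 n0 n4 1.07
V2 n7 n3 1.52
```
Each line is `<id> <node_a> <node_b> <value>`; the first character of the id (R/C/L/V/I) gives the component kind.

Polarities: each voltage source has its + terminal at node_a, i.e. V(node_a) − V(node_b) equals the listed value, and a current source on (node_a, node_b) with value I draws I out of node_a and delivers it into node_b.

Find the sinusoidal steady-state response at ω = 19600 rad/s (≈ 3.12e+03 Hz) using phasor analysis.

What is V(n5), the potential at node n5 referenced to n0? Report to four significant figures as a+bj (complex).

Apply KCL at each of the 7 non-ground nodes and solve the resulting linear system.
Node n1: branches {L1, I1, L3, I5} → V_1 = 0.000-208.8j
Node n2: branches {R1, I3, I4, R4} → V_2 = -1.674-210.4j
Node n3: branches {L1, R1, V2} → V_3 = 0.000-210.4j
Node n4: branches {I2, R3, V1} → V_4 = -1.070+0.000j
Node n5: branches {L2, I4, R2} → V_5 = 1.528-204.5j
Node n6: branches {I1, I2, R2, I5, R5} → V_6 = 10.83-210.4j
Node n7: branches {L2, R4, R5, V2} → V_7 = 1.520-210.4j
Source currents: i(V1)=0.1825+0.000j, i(V2)=-0.4047+0.000j

1.528-204.5j V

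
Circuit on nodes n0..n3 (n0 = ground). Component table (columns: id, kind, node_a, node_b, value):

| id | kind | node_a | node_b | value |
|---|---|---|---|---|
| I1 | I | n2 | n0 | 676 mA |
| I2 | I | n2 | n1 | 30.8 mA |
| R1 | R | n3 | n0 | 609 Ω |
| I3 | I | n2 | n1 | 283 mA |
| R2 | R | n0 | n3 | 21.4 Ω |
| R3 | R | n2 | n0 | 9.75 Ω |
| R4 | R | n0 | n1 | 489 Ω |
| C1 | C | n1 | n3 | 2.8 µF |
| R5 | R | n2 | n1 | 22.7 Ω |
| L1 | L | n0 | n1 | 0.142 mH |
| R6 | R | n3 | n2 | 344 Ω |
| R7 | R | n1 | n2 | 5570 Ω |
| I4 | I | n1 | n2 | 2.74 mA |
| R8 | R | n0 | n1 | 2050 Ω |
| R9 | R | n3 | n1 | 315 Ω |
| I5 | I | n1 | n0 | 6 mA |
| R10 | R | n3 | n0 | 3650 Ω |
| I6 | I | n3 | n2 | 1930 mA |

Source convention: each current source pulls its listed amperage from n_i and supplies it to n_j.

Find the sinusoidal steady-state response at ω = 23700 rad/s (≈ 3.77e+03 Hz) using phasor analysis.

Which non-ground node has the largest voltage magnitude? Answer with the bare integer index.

3

Element admittances at ω=23700 rad/s:
  I1: injects 0.676 A into n0 (from n2)
  I2: injects 0.0308 A into n1 (from n2)
  Y(R1) = 0.001642+0.000j S between n3,n0
  I3: injects 0.283 A into n1 (from n2)
  Y(R2) = 0.04673+0.000j S between n0,n3
  Y(R3) = 0.1026+0.000j S between n2,n0
  Y(R4) = 0.002045+0.000j S between n0,n1
  Y(C1) = 0.000+0.06636j S between n1,n3
  Y(R5) = 0.04405+0.000j S between n2,n1
  Y(L1) = 0.000-0.2971j S between n0,n1
  Y(R6) = 0.002907+0.000j S between n3,n2
  Y(R7) = 0.0001795+0.000j S between n1,n2
  I4: injects 0.00274 A into n2 (from n1)
  Y(R8) = 0.0004878+0.000j S between n0,n1
  Y(R9) = 0.003175+0.000j S between n3,n1
  I5: injects 0.006 A into n0 (from n1)
  Y(R10) = 0.0002740+0.000j S between n3,n0
  I6: injects 1.93 A into n2 (from n3)
Assemble and solve the 3×3 MNA system:
  V(n1)=2.506-2.823j  V(n2)=6.820-0.5130j  V(n3)=-11.29+16.53j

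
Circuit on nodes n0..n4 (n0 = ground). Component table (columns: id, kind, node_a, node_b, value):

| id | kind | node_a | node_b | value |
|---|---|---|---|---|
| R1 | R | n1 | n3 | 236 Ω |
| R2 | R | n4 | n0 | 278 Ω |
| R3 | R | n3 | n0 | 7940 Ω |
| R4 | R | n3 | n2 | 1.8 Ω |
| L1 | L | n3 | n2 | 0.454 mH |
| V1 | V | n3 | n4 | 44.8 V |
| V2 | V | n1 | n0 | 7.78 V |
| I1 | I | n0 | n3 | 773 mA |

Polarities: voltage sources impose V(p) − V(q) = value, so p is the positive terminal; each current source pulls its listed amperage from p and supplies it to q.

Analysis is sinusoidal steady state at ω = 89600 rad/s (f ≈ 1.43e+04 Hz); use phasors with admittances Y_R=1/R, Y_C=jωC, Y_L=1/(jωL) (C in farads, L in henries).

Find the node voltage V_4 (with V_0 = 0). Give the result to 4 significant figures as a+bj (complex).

76.69+0.000j V

Element admittances at ω=89600 rad/s:
  Y(R1) = 0.004237+0.000j S between n1,n3
  Y(R2) = 0.003597+0.000j S between n4,n0
  Y(R3) = 0.0001259+0.000j S between n3,n0
  Y(R4) = 0.5556+0.000j S between n3,n2
  Y(L1) = 0.000-0.02458j S between n3,n2
  V1: constraint V(n3)−V(n4) = 44.8
  V2: constraint V(n1)−V(n0) = 7.78
  I1: injects 0.773 A into n3 (from n0)
Assemble and solve the 6×6 MNA system:
  V(n1)=7.780+0.000j  V(n2)=121.5+0.000j  V(n3)=121.5+0.000j  V(n4)=76.69+0.000j
  i(V1)=0.2759+0.000j  i(V2)=0.4818+0.000j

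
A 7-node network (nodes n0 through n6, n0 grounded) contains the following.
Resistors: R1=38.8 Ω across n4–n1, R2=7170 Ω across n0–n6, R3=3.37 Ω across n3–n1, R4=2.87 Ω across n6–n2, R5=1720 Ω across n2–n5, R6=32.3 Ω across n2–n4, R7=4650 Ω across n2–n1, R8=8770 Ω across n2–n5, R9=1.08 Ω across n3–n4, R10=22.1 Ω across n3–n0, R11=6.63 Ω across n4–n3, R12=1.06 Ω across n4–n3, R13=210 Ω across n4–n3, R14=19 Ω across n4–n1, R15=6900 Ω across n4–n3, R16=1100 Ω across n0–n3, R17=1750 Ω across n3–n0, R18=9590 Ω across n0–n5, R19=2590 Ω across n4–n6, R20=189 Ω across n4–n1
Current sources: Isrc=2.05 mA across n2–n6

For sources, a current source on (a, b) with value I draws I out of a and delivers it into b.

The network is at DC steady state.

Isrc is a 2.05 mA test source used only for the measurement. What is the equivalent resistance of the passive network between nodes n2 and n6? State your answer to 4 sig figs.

MNA unknowns: 6 node voltages V₁..V_6
R1: Y=0.02577 on G[4,1]
R2: Y=0.0001395 on G[0,6]
R3: Y=0.2967 on G[3,1]
R4: Y=0.3484 on G[6,2]
R5: Y=0.0005814 on G[2,5]
R6: Y=0.03096 on G[2,4]
R7: Y=0.0002151 on G[2,1]
R8: Y=0.0001140 on G[2,5]
R9: Y=0.9259 on G[3,4]
R10: Y=0.04525 on G[3,0]
R11: Y=0.1508 on G[4,3]
R12: Y=0.9434 on G[4,3]
R13: Y=0.004762 on G[4,3]
R14: Y=0.05263 on G[4,1]
R15: Y=0.0001449 on G[4,3]
R16: Y=0.0009091 on G[0,3]
R17: Y=0.0005714 on G[3,0]
R18: Y=0.0001043 on G[0,5]
R19: Y=0.0003861 on G[4,6]
R20: Y=0.005291 on G[4,1]
Isrc: z[2]−=0.00205, z[6]+=0.00205
solve → V1=-1.711e-05, V2=-0.0001143, V3=-1.697e-05, V4=-1.734e-05, V5=-9.943e-05, V6=0.005760

R_eq = 2.866 Ω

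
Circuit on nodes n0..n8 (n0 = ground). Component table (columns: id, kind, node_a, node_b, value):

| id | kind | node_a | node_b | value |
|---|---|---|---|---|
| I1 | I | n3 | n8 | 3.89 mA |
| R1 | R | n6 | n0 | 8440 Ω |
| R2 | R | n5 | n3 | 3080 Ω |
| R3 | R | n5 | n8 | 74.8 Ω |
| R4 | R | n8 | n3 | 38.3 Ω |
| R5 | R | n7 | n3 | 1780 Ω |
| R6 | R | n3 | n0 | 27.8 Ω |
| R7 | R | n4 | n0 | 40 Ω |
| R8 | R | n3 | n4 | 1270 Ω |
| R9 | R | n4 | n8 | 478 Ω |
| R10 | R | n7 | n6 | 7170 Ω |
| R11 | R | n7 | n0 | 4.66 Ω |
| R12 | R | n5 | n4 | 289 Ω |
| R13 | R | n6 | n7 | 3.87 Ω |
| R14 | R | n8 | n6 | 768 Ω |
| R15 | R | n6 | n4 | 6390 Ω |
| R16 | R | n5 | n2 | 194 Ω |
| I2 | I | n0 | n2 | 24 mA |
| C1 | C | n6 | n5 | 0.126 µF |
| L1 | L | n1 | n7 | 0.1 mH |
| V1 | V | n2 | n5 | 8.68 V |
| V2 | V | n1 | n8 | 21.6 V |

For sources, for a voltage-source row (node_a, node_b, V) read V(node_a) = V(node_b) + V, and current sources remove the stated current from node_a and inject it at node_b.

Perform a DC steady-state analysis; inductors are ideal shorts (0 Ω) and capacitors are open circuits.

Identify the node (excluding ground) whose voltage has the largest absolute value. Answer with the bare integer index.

Element admittances at DC:
  I1: injects 0.00389 A into n8 (from n3)
  Y(R1) = 0.0001185 S between n6,n0
  Y(R2) = 0.0003247 S between n5,n3
  Y(R3) = 0.01337 S between n5,n8
  Y(R4) = 0.02611 S between n8,n3
  Y(R5) = 0.0005618 S between n7,n3
  Y(R6) = 0.03597 S between n3,n0
  Y(R7) = 0.02500 S between n4,n0
  Y(R8) = 0.0007874 S between n3,n4
  Y(R9) = 0.002092 S between n4,n8
  Y(R10) = 0.0001395 S between n7,n6
  Y(R11) = 0.2146 S between n7,n0
  Y(R12) = 0.003460 S between n5,n4
  Y(R13) = 0.2584 S between n6,n7
  Y(R14) = 0.001302 S between n8,n6
  Y(R15) = 0.0001565 S between n6,n4
  Y(R16) = 0.005155 S between n5,n2
  I2: injects 0.024 A into n2 (from n0)
  Y(C1) = 0.000 S between n6,n5
  L1: short n1↔n7 (DC inductor)
  V1: constraint V(n2)−V(n5) = 8.68
  V2: constraint V(n1)−V(n8) = 21.6
Assemble and solve the 11×11 MNA system:
  V(n1)=1.858  V(n2)=-6.095  V(n3)=-8.244  V(n4)=-3.132  V(n5)=-14.78  V(n6)=1.746  V(n7)=1.858  V(n8)=-19.74
  i(L1)=0.4333  i(V1)=-0.02074  i(V2)=-0.4333

8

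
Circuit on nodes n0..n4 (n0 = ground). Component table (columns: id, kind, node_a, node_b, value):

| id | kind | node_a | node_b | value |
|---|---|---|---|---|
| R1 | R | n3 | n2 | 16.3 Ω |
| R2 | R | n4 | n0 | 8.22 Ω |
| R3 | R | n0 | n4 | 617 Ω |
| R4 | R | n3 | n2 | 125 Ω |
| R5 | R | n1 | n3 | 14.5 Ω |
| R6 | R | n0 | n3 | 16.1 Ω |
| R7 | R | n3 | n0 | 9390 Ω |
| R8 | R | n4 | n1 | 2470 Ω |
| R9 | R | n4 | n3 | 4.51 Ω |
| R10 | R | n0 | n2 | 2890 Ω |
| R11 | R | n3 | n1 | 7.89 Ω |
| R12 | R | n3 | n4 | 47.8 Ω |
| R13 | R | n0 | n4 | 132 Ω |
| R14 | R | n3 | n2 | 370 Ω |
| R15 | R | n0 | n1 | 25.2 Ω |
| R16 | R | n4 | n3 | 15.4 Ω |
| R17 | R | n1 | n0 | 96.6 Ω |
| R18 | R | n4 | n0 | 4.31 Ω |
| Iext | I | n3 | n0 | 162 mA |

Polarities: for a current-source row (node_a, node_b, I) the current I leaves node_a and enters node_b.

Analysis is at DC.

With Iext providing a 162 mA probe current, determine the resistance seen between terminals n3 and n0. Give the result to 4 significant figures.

MNA unknowns: 4 node voltages V₁..V_4
R1: Y=0.06135 on G[3,2]
R2: Y=0.1217 on G[4,0]
R3: Y=0.001621 on G[0,4]
R4: Y=0.008000 on G[3,2]
R5: Y=0.06897 on G[1,3]
R6: Y=0.06211 on G[0,3]
R7: Y=0.0001065 on G[3,0]
R8: Y=0.0004049 on G[4,1]
R9: Y=0.2217 on G[4,3]
R10: Y=0.0003460 on G[0,2]
R11: Y=0.1267 on G[3,1]
R12: Y=0.02092 on G[3,4]
R13: Y=0.007576 on G[0,4]
R14: Y=0.002703 on G[3,2]
R15: Y=0.03968 on G[0,1]
R16: Y=0.06494 on G[4,3]
R17: Y=0.01035 on G[1,0]
R18: Y=0.2320 on G[4,0]
Iext: z[3]−=0.162, z[0]+=0.162
solve → V1=-0.4794, V2=-0.5995, V3=-0.6024, V4=-0.2765

R_eq = 3.718 Ω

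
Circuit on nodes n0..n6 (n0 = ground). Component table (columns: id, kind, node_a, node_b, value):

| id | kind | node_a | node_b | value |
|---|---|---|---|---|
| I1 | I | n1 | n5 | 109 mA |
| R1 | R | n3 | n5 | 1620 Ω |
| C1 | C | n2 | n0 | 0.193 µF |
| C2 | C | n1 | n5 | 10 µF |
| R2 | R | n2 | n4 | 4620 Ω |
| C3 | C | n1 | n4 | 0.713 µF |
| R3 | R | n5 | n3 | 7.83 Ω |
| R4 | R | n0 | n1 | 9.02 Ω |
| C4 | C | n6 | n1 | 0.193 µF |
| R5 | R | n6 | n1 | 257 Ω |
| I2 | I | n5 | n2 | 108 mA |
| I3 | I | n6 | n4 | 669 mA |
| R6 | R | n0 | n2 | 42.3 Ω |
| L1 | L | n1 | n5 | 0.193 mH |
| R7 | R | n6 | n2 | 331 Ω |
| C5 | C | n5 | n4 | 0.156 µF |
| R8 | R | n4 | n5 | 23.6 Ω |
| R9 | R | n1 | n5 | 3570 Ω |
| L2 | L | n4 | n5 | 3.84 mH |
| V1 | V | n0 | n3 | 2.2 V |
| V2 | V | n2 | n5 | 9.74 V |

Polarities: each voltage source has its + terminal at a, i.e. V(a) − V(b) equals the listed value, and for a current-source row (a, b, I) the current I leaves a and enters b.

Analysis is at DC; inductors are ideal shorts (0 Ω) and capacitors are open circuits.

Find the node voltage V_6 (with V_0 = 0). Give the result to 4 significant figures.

MNA unknowns: 6 node voltages V₁..V_6 plus 4 source currents (L1, L2, V1, V2)
I1: z[1]−=0.109, z[5]+=0.109
R1: Y=0.0006173 on G[3,5]
C1: Y=0.000 on G[2,0]
C2: Y=0.000 on G[1,5]
R2: Y=0.0002165 on G[2,4]
C3: Y=0.000 on G[1,4]
R3: Y=0.1277 on G[5,3]
R4: Y=0.1109 on G[0,1]
C4: Y=0.000 on G[6,1]
R5: Y=0.003891 on G[6,1]
I2: z[5]−=0.108, z[2]+=0.108
I3: z[6]−=0.669, z[4]+=0.669
R6: Y=0.02364 on G[0,2]
L1: row V1−V5=0, i_L1 at 1,5
R7: Y=0.003021 on G[6,2]
C5: Y=0.000 on G[5,4]
R8: Y=0.04237 on G[4,5]
R9: Y=0.0002801 on G[1,5]
L2: row V4−V5=0, i_L2 at 4,5
V1: row V0−V3=2.2, i_V1 at 0,3
V2: row V2−V5=9.74, i_V2 at 2,5
solve → V1=-1.950, V2=7.790, V3=-2.200, V4=-1.950, V5=-1.950, V6=-94.48
aux → i_L1=-0.2528, i_L2=0.6711, i_V1=-0.03205, i_V2=-0.3872

-94.48 V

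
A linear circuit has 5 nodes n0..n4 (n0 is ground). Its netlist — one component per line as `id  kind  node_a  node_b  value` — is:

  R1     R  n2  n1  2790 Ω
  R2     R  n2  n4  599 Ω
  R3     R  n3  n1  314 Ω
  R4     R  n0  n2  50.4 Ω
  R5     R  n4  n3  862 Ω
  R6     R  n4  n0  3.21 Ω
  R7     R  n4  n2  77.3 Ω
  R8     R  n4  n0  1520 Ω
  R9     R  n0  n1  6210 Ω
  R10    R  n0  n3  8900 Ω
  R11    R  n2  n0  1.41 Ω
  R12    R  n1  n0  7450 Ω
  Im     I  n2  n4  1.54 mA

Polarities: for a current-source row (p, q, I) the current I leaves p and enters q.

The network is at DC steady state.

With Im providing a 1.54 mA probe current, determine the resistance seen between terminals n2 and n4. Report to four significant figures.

Element admittances at DC:
  Y(R1) = 0.0003584 S between n2,n1
  Y(R2) = 0.001669 S between n2,n4
  Y(R3) = 0.003185 S between n3,n1
  Y(R4) = 0.01984 S between n0,n2
  Y(R5) = 0.001160 S between n4,n3
  Y(R6) = 0.3115 S between n4,n0
  Y(R7) = 0.01294 S between n4,n2
  Y(R8) = 0.0006579 S between n4,n0
  Y(R9) = 0.0001610 S between n0,n1
  Y(R10) = 0.0001124 S between n0,n3
  Y(R11) = 0.7092 S between n2,n0
  Y(R12) = 0.0001342 S between n1,n0
  Im: injects 0.00154 A into n4 (from n2)
Assemble and solve the 4×4 MNA system:
  V(n1)=0.001995  V(n2)=-0.001978  V(n3)=0.002627  V(n4)=0.004617

R_eq = 4.283 Ω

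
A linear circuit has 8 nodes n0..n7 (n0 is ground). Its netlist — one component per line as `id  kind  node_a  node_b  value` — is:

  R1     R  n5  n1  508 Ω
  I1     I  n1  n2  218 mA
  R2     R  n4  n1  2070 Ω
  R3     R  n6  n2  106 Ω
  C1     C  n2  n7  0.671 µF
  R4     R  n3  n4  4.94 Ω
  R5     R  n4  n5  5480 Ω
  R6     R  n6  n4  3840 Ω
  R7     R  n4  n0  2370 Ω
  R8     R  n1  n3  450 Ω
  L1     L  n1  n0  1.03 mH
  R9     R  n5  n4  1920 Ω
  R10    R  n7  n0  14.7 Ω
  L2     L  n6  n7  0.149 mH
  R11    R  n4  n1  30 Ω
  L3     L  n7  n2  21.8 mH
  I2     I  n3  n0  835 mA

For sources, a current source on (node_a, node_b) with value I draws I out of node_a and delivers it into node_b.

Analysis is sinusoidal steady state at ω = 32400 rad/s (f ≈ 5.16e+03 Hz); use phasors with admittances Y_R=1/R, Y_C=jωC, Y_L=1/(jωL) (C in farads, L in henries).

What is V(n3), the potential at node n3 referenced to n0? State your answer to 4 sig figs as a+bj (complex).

-26.77-33.96j V

MNA unknowns: 7 node voltages V₁..V_7
R1: Y=0.001969+0.000j on G[5,1]
I1: z[1]−=0.218, z[2]+=0.218
R2: Y=0.0004831+0.000j on G[4,1]
R3: Y=0.009434+0.000j on G[6,2]
C1: Y=0.000+0.02174j on G[2,7]
R4: Y=0.2024+0.000j on G[3,4]
R5: Y=0.0001825+0.000j on G[4,5]
R6: Y=0.0002604+0.000j on G[6,4]
R7: Y=0.0004219+0.000j on G[4,0]
R8: Y=0.002222+0.000j on G[1,3]
L1: Y=0.000-0.02997j on G[1,0]
R9: Y=0.0005208+0.000j on G[5,4]
R10: Y=0.06803+0.000j on G[7,0]
L2: Y=0.000-0.2071j on G[6,7]
R11: Y=0.03333+0.000j on G[4,1]
L3: Y=0.000-0.001416j on G[7,2]
I2: z[3]−=0.835, z[0]+=0.835
solve → V1=-0.7732-34.59j, V2=7.333-9.105j, V3=-26.77-33.96j, V4=-22.93-33.95j, V5=-6.605-34.42j, V6=3.561+0.008495j, V7=3.103-0.1300j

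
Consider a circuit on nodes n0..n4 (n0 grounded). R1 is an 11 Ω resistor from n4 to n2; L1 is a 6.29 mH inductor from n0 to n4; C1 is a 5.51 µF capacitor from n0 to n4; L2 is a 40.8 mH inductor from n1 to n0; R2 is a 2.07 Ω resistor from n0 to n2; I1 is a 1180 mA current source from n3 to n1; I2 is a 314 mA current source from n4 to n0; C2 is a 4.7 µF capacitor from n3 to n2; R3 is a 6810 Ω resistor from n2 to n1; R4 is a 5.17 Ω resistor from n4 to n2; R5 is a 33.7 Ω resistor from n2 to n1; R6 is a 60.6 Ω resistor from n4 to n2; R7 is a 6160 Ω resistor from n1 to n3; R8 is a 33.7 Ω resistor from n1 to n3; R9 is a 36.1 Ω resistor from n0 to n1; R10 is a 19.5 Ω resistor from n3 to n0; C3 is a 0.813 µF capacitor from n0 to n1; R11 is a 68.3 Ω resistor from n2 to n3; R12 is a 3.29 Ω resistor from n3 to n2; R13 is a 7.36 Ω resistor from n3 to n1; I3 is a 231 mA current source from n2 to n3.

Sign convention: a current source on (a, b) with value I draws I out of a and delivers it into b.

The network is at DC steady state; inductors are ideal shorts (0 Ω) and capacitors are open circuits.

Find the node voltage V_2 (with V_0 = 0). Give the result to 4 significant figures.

-0.8438 V

Apply KCL at each of the 4 non-ground nodes and solve the resulting linear system.
Node n1: branches {L2, I1, R3, R5, R7, R8, R9, C3, R13} → V_1 = 0.000
Node n2: branches {R1, R2, C2, R3, R4, R5, R6, R11, R12, I3} → V_2 = -0.8438
Node n3: branches {I1, C2, R7, R8, R10, R11, R12, R13, I3} → V_3 = -2.274
Node n4: branches {R1, L1, C1, I2, R4, R6} → V_4 = 0.000
Source currents: i(L1)=0.5678, i(L2)=0.7781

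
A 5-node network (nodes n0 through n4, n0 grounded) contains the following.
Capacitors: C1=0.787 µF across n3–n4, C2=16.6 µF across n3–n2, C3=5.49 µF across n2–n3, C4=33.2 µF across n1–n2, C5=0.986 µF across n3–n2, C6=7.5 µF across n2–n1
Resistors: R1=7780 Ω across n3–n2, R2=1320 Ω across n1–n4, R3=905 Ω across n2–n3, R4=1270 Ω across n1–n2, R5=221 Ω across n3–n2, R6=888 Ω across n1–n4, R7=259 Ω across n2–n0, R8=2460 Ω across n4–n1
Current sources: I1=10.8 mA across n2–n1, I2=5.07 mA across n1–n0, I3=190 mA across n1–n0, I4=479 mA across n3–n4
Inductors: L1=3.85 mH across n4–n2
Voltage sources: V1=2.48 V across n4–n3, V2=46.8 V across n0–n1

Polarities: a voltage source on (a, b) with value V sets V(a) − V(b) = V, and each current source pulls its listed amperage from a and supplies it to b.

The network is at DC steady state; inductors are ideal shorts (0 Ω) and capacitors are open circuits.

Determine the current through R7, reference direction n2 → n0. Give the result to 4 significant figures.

Element admittances at DC:
  Y(C1) = 0.000 S between n3,n4
  Y(R1) = 0.0001285 S between n3,n2
  Y(C2) = 0.000 S between n3,n2
  Y(R2) = 0.0007576 S between n1,n4
  Y(C3) = 0.000 S between n2,n3
  Y(R3) = 0.001105 S between n2,n3
  I1: injects 0.0108 A into n1 (from n2)
  I2: injects 0.00507 A into n0 (from n1)
  Y(C4) = 0.000 S between n1,n2
  Y(R4) = 0.0007874 S between n1,n2
  Y(C5) = 0.000 S between n3,n2
  L1: short n4↔n2 (DC inductor)
  I3: injects 0.19 A into n0 (from n1)
  Y(C6) = 0.000 S between n2,n1
  I4: injects 0.479 A into n4 (from n3)
  Y(R5) = 0.004525 S between n3,n2
  Y(R6) = 0.001126 S between n1,n4
  Y(R7) = 0.003861 S between n2,n0
  Y(R8) = 0.0004065 S between n4,n1
  V1: constraint V(n4)−V(n3) = 2.48
  V2: constraint V(n0)−V(n1) = 46.8
Assemble and solve the 7×7 MNA system:
  V(n1)=-46.80  V(n2)=-22.31  V(n3)=-24.79  V(n4)=-22.31
  i(L1)=-0.04180  i(V1)=0.4647  i(V2)=0.1089

-0.08616 A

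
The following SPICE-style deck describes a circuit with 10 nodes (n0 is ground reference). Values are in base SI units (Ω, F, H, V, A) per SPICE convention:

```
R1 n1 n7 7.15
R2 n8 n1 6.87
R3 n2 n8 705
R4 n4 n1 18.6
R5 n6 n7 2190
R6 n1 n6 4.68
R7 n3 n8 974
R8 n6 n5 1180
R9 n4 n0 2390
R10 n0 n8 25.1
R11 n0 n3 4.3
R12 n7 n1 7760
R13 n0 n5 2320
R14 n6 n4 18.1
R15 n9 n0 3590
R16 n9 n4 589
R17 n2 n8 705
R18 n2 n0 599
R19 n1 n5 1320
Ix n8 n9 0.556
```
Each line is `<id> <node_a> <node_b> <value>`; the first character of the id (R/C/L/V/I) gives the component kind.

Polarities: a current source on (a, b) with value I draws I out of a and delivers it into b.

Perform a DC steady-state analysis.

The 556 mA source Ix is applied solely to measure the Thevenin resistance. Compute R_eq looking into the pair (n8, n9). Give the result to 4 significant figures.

R_eq = 519.0 Ω

MNA unknowns: 9 node voltages V₁..V_9
R1: Y=0.1399 on G[1,7]
R2: Y=0.1456 on G[8,1]
R3: Y=0.001418 on G[2,8]
R4: Y=0.05376 on G[4,1]
R5: Y=0.0004566 on G[6,7]
R6: Y=0.2137 on G[1,6]
R7: Y=0.001027 on G[3,8]
R8: Y=0.0008475 on G[6,5]
R9: Y=0.0004184 on G[4,0]
R10: Y=0.03984 on G[0,8]
R11: Y=0.2326 on G[0,3]
R12: Y=0.0001289 on G[7,1]
R13: Y=0.0004310 on G[0,5]
R14: Y=0.05525 on G[6,4]
R15: Y=0.0002786 on G[9,0]
R16: Y=0.001698 on G[9,4]
R17: Y=0.001418 on G[2,8]
R18: Y=0.001669 on G[2,0]
R19: Y=0.0007576 on G[1,5]
Ix: z[8]−=0.556, z[9]+=0.556
solve → V1=1.269, V2=-1.247, V3=-0.008704, V4=6.116, V5=1.413, V6=2.261, V7=1.273, V8=-1.980, V9=286.6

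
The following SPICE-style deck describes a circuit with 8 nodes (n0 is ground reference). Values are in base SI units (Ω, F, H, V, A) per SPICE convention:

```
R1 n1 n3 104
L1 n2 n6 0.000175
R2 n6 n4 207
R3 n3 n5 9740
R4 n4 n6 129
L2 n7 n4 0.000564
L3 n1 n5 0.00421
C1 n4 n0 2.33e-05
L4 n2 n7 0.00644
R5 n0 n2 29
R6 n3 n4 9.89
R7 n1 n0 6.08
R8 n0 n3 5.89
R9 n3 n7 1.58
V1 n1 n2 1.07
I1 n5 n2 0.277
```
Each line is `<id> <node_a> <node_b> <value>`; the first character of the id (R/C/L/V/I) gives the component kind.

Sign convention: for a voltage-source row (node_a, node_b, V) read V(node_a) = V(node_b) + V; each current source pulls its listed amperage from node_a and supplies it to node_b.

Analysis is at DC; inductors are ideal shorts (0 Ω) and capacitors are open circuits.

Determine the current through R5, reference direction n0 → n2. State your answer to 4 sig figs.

Element admittances at DC:
  Y(R1) = 0.009615 S between n1,n3
  L1: short n2↔n6 (DC inductor)
  Y(R2) = 0.004831 S between n6,n4
  Y(R3) = 0.0001027 S between n3,n5
  Y(R4) = 0.007752 S between n4,n6
  L2: short n7↔n4 (DC inductor)
  L3: short n1↔n5 (DC inductor)
  Y(C1) = 0.000 S between n4,n0
  L4: short n2↔n7 (DC inductor)
  Y(R5) = 0.03448 S between n0,n2
  Y(R6) = 0.1011 S between n3,n4
  Y(R7) = 0.1645 S between n1,n0
  Y(R8) = 0.1698 S between n0,n3
  Y(R9) = 0.6329 S between n3,n7
  V1: constraint V(n1)−V(n2) = 1.07
  I1: injects 0.277 A into n2 (from n5)
Assemble and solve the 12×12 MNA system:
  V(n1)=0.5423  V(n2)=-0.5277  V(n3)=-0.4182  V(n4)=-0.5277  V(n5)=0.5423  V(n6)=-0.5277  V(n7)=-0.5277
  i(L1)=0.000  i(L2)=-0.01107  i(L3)=0.2771  i(L4)=-0.08034  i(V1)=-0.3755

0.01820 A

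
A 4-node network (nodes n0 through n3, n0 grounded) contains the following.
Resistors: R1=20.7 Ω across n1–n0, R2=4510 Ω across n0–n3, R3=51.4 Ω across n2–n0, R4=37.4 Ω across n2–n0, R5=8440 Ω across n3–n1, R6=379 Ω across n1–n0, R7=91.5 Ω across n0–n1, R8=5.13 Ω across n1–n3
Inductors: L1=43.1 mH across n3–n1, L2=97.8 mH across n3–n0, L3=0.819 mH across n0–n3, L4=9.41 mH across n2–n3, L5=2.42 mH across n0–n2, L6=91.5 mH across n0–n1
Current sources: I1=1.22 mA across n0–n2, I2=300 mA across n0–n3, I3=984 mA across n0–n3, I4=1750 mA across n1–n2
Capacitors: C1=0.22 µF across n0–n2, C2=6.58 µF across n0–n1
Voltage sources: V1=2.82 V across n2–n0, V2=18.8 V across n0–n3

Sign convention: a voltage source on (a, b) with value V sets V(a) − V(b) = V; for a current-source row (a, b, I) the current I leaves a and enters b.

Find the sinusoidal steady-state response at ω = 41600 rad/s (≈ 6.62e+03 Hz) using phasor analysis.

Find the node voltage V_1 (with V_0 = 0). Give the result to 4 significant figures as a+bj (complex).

MNA unknowns: 3 node voltages V₁..V_3 plus 2 source currents (V1, V2)
R1: Y=0.04831+0.000j on G[1,0]
R2: Y=0.0002217+0.000j on G[0,3]
L1: Y=0.000-0.0005577j on G[3,1]
R3: Y=0.01946+0.000j on G[2,0]
R4: Y=0.02674+0.000j on G[2,0]
L2: Y=0.000-0.0002458j on G[3,0]
R5: Y=0.0001185+0.000j on G[3,1]
L3: Y=0.000-0.02935j on G[0,3]
I1: z[0]−=0.00122, z[2]+=0.00122
I2: z[0]−=0.3, z[3]+=0.3
C1: Y=0.000+0.009152j on G[0,2]
I3: z[0]−=0.984, z[3]+=0.984
C2: Y=0.000+0.2737j on G[0,1]
R6: Y=0.002639+0.000j on G[1,0]
L4: Y=0.000-0.002555j on G[2,3]
I4: z[1]−=1.75, z[2]+=1.75
L5: Y=0.000-0.009933j on G[0,2]
R7: Y=0.01093+0.000j on G[0,1]
L6: Y=0.000-0.0002627j on G[0,1]
R8: Y=0.1949+0.000j on G[1,3]
V1: row V2−V0=2.82, i_V1 at 2,0
V2: row V0−V3=18.8, i_V2 at 0,3
solve → V1=-9.886+10.54j, V2=2.820+0.000j, V3=-18.80+0.000j
aux → i_V1=1.621+0.05743j, i_V2=-3.033-1.440j

-9.886+10.54j V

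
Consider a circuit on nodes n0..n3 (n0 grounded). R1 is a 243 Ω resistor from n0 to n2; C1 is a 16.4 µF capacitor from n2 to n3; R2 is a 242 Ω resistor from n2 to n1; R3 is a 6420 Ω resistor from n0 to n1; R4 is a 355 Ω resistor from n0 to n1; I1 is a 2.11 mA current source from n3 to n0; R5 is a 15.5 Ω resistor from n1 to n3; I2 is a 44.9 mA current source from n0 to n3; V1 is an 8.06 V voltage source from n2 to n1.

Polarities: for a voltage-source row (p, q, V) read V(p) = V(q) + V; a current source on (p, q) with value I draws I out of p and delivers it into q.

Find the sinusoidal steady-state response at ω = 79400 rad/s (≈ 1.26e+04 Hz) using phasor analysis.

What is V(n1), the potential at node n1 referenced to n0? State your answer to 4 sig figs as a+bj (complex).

Element admittances at ω=79400 rad/s:
  Y(R1) = 0.004115+0.000j S between n0,n2
  Y(C1) = 0.000+1.302j S between n2,n3
  Y(R2) = 0.004132+0.000j S between n2,n1
  Y(R3) = 0.0001558+0.000j S between n0,n1
  Y(R4) = 0.002817+0.000j S between n0,n1
  I1: injects 0.00211 A into n0 (from n3)
  Y(R5) = 0.06452+0.000j S between n1,n3
  I2: injects 0.0449 A into n3 (from n0)
  V1: constraint V(n2)−V(n1) = 8.06
Assemble and solve the 4×4 MNA system:
  V(n1)=1.357+0.000j  V(n2)=9.417+0.000j  V(n3)=9.399+0.3656j
  i(V1)=-0.5481-0.02359j

1.357+0.000j V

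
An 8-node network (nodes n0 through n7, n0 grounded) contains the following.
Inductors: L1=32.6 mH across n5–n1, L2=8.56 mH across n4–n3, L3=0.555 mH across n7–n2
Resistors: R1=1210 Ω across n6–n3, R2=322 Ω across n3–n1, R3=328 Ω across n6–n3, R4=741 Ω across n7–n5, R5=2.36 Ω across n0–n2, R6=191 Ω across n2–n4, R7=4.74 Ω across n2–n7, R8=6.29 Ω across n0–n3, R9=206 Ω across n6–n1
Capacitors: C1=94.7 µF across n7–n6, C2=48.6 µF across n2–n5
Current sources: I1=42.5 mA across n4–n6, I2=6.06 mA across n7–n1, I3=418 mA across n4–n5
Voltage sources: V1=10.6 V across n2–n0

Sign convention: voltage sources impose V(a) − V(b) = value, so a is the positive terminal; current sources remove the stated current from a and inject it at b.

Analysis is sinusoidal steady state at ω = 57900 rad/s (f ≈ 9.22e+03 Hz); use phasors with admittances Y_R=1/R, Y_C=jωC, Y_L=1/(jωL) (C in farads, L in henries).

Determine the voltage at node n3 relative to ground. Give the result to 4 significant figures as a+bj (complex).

0.05509+0.8179j V

Apply KCL at each of the 7 non-ground nodes and solve the resulting linear system.
Node n1: branches {L1, R2, I2, R9} → V_1 = 7.173+0.09375j
Node n2: branches {R5, L3, C2, R6, R7, V1} → V_2 = 10.60+0.000j
Node n3: branches {R1, R2, R3, L2, R8} → V_3 = 0.05509+0.8179j
Node n4: branches {L2, I1, R6, I3} → V_4 = -67.07-25.87j
Node n5: branches {L1, R4, C2, I3} → V_5 = 10.60-0.1485j
Node n6: branches {R1, C1, R3, I1, R9} → V_6 = 10.51+0.004520j
Node n7: branches {C1, R4, L3, R7, I2} → V_7 = 10.50+0.001936j
Source currents: i(V1)=-4.500-0.1300j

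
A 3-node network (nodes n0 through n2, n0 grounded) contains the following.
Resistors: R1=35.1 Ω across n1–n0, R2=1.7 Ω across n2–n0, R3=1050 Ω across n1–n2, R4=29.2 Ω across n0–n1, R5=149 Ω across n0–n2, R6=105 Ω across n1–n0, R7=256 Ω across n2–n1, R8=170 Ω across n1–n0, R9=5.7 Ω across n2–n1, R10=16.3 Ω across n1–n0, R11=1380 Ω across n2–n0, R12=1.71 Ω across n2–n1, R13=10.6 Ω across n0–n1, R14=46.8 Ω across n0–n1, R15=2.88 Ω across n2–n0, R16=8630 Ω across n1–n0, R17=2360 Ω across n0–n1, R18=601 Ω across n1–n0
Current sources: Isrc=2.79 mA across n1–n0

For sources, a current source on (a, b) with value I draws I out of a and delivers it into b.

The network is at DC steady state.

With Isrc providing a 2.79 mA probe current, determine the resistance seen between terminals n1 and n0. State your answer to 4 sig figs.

Element admittances at DC:
  Y(R1) = 0.02849 S between n1,n0
  Y(R2) = 0.5882 S between n2,n0
  Y(R3) = 0.0009524 S between n1,n2
  Y(R4) = 0.03425 S between n0,n1
  Y(R5) = 0.006711 S between n0,n2
  Y(R6) = 0.009524 S between n1,n0
  Y(R7) = 0.003906 S between n2,n1
  Y(R8) = 0.005882 S between n1,n0
  Y(R9) = 0.1754 S between n2,n1
  Y(R10) = 0.06135 S between n1,n0
  Y(R11) = 0.0007246 S between n2,n0
  Y(R12) = 0.5848 S between n2,n1
  Y(R13) = 0.09434 S between n0,n1
  Y(R14) = 0.02137 S between n0,n1
  Y(R15) = 0.3472 S between n2,n0
  Y(R16) = 0.0001159 S between n1,n0
  Y(R17) = 0.0004237 S between n0,n1
  Y(R18) = 0.001664 S between n1,n0
  Isrc: injects 0.00279 A into n0 (from n1)
Assemble and solve the 2×2 MNA system:
  V(n1)=-0.004104  V(n2)=-0.001839

R_eq = 1.471 Ω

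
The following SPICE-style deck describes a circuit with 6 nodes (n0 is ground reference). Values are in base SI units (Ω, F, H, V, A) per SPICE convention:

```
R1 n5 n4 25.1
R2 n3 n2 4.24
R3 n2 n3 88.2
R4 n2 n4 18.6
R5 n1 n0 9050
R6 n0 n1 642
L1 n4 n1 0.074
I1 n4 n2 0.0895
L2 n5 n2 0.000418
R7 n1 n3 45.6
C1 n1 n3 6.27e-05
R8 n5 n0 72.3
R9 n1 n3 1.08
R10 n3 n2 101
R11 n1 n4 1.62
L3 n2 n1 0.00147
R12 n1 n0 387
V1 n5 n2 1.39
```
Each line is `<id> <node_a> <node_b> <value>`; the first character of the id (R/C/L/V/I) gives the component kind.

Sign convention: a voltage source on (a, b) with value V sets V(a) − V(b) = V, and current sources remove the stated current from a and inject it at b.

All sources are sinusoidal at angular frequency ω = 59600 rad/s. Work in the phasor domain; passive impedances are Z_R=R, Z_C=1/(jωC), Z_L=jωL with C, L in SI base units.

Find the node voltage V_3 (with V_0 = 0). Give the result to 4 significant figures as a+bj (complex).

-1.119-0.003886j V

Element admittances at ω=59600 rad/s:
  Y(R1) = 0.03984+0.000j S between n5,n4
  Y(R2) = 0.2358+0.000j S between n3,n2
  Y(R3) = 0.01134+0.000j S between n2,n3
  Y(R4) = 0.05376+0.000j S between n2,n4
  Y(R5) = 0.0001105+0.000j S between n1,n0
  Y(R6) = 0.001558+0.000j S between n0,n1
  Y(L1) = 0.000-0.0002267j S between n4,n1
  I1: injects 0.0895 A into n2 (from n4)
  Y(L2) = 0.000-0.04014j S between n5,n2
  Y(R7) = 0.02193+0.000j S between n1,n3
  Y(C1) = 0.000+3.737j S between n1,n3
  Y(R8) = 0.01383+0.000j S between n5,n0
  Y(R9) = 0.9259+0.000j S between n1,n3
  Y(R10) = 0.009901+0.000j S between n3,n2
  Y(R11) = 0.6173+0.000j S between n1,n4
  Y(L3) = 0.000-0.01141j S between n2,n1
  Y(R12) = 0.002584+0.000j S between n1,n0
  V1: constraint V(n5)−V(n2) = 1.39
Assemble and solve the 6×6 MNA system:
  V(n1)=-1.120+0.0007840j  V(n2)=-1.046-0.0002410j  V(n3)=-1.119-0.003886j  V(n4)=-1.158+0.0006369j  V(n5)=0.3444-0.0002410j
  i(V1)=-0.06464+0.05583j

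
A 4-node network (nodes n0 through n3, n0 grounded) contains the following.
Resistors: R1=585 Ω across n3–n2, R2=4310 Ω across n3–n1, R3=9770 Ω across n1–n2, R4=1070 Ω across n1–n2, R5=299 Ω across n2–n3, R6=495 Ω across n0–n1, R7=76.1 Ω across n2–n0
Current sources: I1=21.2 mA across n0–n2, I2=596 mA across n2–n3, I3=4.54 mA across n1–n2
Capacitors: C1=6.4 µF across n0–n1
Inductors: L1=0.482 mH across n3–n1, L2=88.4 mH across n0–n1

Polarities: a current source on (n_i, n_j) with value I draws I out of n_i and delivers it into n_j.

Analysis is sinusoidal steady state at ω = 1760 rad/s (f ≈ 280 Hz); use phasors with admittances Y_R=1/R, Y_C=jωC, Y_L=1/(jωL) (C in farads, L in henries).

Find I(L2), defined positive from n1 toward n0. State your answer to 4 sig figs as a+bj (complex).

MNA unknowns: 3 node voltages V₁..V_3
R1: Y=0.001709+0.000j on G[3,2]
I1: z[0]−=0.0212, z[2]+=0.0212
R2: Y=0.0002320+0.000j on G[3,1]
R3: Y=0.0001024+0.000j on G[1,2]
R4: Y=0.0009346+0.000j on G[1,2]
C1: Y=0.000+0.01126j on G[0,1]
L1: Y=0.000-1.179j on G[3,1]
R5: Y=0.003344+0.000j on G[2,3]
I2: z[2]−=0.596, z[3]+=0.596
L2: Y=0.000-0.006427j on G[0,1]
R6: Y=0.002020+0.000j on G[0,1]
R7: Y=0.01314+0.000j on G[2,0]
I3: z[1]−=0.00454, z[2]+=0.00454
solve → V1=41.19-32.37j, V2=-16.63-10.18j, V3=41.09-32.11j

-0.2080-0.2647j A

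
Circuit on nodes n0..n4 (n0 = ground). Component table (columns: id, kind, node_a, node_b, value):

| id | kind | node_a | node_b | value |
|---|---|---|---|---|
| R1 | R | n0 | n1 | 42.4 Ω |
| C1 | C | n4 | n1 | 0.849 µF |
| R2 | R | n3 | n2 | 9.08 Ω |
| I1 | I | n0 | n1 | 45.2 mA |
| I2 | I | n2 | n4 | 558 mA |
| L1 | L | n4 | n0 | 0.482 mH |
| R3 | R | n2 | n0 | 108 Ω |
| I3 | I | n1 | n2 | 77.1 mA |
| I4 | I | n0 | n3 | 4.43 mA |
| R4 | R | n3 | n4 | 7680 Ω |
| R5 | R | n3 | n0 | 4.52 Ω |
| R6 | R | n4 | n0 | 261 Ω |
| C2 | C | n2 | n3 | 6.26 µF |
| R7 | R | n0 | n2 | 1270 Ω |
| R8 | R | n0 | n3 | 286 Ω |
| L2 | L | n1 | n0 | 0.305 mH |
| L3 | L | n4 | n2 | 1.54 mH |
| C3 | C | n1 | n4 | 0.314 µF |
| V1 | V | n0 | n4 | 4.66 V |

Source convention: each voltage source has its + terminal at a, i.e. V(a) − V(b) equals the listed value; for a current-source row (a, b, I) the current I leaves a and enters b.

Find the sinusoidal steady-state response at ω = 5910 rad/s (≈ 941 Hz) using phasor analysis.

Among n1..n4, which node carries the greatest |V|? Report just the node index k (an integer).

Apply KCL at each of the 4 non-ground nodes and solve the resulting linear system.
Node n1: branches {R1, C1, I1, I3, L2, C3} → V_1 = 0.05585-0.06063j
Node n2: branches {R2, I2, R3, I3, C2, R7, L3} → V_2 = -5.533-0.05273j
Node n3: branches {R2, I4, R4, R5, C2, R8} → V_3 = -1.849-0.4242j
Node n4: branches {C1, I2, L1, R4, R6, L3, C3, V1} → V_4 = -4.660+0.000j
Source currents: i(V1)=-0.5708+1.508j

2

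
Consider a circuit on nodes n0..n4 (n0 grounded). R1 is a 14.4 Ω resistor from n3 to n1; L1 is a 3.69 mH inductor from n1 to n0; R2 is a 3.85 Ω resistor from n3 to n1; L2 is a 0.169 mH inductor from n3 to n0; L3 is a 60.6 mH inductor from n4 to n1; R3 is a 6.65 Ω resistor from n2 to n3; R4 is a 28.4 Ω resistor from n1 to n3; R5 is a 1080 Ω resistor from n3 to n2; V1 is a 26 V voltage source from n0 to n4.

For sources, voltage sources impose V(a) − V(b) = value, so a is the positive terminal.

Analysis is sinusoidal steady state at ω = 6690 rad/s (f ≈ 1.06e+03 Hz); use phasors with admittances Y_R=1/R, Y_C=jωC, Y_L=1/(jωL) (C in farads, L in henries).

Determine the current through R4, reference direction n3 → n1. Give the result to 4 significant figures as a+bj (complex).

0.0006564-0.005836j A

Element admittances at ω=6690 rad/s:
  Y(R1) = 0.06944+0.000j S between n3,n1
  Y(L1) = 0.000-0.04051j S between n1,n0
  Y(R2) = 0.2597+0.000j S between n3,n1
  Y(L2) = 0.000-0.8845j S between n3,n0
  Y(L3) = 0.000-0.002467j S between n4,n1
  Y(R3) = 0.1504+0.000j S between n2,n3
  Y(R4) = 0.03521+0.000j S between n1,n3
  Y(R5) = 0.0009259+0.000j S between n3,n2
  V1: constraint V(n0)−V(n4) = 26
Assemble and solve the 5×5 MNA system:
  V(n1)=-0.08693+0.1581j  V(n2)=-0.06828-0.007680j  V(n3)=-0.06828-0.007680j  V(n4)=-26.00+0.000j
  i(V1)=-0.0003899+0.06392j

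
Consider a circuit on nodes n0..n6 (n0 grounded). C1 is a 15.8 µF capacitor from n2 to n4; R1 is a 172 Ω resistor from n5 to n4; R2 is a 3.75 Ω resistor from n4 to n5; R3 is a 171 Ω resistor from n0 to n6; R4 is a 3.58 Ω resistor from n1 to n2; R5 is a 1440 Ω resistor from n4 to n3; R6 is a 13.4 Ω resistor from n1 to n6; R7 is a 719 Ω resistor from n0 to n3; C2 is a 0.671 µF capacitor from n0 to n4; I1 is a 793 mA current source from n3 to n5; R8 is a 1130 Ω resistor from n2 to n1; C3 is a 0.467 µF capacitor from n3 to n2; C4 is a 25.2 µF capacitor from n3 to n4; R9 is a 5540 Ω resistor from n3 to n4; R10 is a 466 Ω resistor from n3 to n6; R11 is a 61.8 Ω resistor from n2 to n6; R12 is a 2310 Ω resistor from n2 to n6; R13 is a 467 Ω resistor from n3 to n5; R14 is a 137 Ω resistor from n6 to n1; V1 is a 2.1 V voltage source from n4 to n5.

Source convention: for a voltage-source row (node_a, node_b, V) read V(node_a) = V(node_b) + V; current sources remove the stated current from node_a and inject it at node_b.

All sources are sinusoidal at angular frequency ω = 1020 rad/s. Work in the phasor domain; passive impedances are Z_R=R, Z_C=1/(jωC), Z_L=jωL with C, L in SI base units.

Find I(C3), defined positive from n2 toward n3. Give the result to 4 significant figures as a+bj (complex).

0.01229+0.005198j A

Apply KCL at each of the 6 non-ground nodes and solve the resulting linear system.
Node n1: branches {R4, R6, R8, R14} → V_1 = 1.549-5.254j
Node n2: branches {C1, R4, R8, C3, R11, R12} → V_2 = 1.633-5.479j
Node n3: branches {R5, R7, I1, C3, C4, R9, R10, R13} → V_3 = -9.280+20.32j
Node n4: branches {C1, R1, R2, R5, C2, C4, R9, V1} → V_4 = -2.975-8.102j
Node n5: branches {R1, R2, I1, R13, V1} → V_5 = -5.075-8.102j
Node n6: branches {R3, R6, R10, R11, R12, R14} → V_6 = 1.259-4.486j
Source currents: i(V1)=-1.356-0.06087j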